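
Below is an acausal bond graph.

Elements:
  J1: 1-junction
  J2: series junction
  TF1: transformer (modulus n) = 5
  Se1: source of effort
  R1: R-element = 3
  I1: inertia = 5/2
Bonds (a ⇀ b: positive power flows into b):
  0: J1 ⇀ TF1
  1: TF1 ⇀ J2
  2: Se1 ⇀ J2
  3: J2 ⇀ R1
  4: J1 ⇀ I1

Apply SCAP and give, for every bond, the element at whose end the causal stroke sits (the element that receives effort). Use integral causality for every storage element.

bond 0 |J1
bond 1 |TF1
bond 2 |J2
bond 3 |J2
bond 4 |I1

#2 →J2  (Se1 (Se) sets effort on bond)
#4 →I1  (I1 outputs flow p/I1)
#0 →J1  (J1: bond 4 brought flow, rest push out)
#1 →TF1  (through TF1, causality passes straight; one stroke at TF1)
#3 →J2  (J2 flow already set via bond 1)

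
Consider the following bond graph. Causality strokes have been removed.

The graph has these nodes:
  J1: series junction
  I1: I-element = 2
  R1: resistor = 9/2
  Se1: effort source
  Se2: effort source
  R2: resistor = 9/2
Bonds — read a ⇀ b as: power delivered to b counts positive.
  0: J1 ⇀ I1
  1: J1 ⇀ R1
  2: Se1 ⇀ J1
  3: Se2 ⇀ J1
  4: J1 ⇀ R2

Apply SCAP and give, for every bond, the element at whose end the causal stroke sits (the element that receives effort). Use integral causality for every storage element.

b0 stroke→I1
b1 stroke→J1
b2 stroke→J1
b3 stroke→J1
b4 stroke→J1

b2 stroke at J1  (Se1 (Se) sets effort on bond)
b3 stroke at J1  (Se2 fixes effort; stroke away)
b0 stroke at I1  (I1 integral (f out))
b1 stroke at J1  (common-f at J1 fixed by 0)
b4 stroke at J1  (J1 flow already set via bond 0)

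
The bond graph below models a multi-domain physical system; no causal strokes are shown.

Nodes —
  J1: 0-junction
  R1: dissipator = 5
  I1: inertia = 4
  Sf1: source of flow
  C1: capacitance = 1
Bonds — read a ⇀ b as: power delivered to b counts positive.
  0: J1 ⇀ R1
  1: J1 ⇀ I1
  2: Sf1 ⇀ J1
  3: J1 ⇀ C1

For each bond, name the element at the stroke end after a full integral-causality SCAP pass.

β2 stroke at Sf1  (Sf1 (Sf) sets flow on bond)
β1 stroke at I1  (prefer integral on I1)
β3 stroke at J1  (prefer integral on C1)
β0 stroke at R1  (0-jn J1 has e-setter on 3)

#0 |R1
#1 |I1
#2 |Sf1
#3 |J1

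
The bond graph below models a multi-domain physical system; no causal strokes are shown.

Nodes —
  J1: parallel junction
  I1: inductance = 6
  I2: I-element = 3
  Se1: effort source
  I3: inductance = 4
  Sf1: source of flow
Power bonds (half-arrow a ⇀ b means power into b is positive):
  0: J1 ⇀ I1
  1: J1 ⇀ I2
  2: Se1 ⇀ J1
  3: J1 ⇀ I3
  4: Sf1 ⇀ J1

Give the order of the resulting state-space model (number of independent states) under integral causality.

3  (I1, I2, I3 all integral)

bond 2 stroke→J1  (Se1 fixes effort; stroke away)
bond 4 stroke→Sf1  (Sf1 (Sf) sets flow on bond)
bond 0 stroke→I1  (0-jn J1 has e-setter on 2)
bond 1 stroke→I2  (0-jn J1 has e-setter on 2)
bond 3 stroke→I3  (common-e at J1 fixed by 2)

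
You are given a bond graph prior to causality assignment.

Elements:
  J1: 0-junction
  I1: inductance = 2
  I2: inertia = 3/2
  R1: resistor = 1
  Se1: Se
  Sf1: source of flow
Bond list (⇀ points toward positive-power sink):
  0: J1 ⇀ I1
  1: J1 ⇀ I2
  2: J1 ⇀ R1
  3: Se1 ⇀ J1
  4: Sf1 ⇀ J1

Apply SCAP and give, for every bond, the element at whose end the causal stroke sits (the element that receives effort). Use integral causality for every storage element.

#3 |J1  (Se1 (Se) sets effort on bond)
#4 |Sf1  (source Sf1 imposes f)
#0 |I1  (common-e at J1 fixed by 3)
#1 |I2  (J1: bond 3 brought effort, rest push out)
#2 |R1  (common-e at J1 fixed by 3)

bond 0 stroke at I1
bond 1 stroke at I2
bond 2 stroke at R1
bond 3 stroke at J1
bond 4 stroke at Sf1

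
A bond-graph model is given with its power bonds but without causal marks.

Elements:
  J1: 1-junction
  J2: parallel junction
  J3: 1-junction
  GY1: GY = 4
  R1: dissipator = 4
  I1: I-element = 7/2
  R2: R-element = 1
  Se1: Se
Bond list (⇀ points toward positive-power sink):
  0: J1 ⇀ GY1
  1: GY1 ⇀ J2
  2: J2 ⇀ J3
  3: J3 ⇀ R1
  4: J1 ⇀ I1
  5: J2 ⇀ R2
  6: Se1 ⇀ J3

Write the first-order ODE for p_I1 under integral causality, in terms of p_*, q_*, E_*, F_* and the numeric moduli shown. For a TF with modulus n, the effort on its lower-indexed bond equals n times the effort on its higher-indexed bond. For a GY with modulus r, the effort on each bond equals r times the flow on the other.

dp_I1/dt = -E_Se1 - 40*p_I1/7

bond 6 →J3  (Se1 (Se) sets effort on bond)
bond 4 →I1  (I1 outputs flow p/I1)
bond 0 →J1  (1-jn J1 has f-setter on 4)
bond 1 →J2  (through GY1, causality inverts; strokes same side of GY1)
bond 2 →J3  (J2: bond 1 brought effort, rest push out)
bond 5 →R2  (J2 effort already set via bond 1)
bond 3 →R1  (J3: last free bond brings flow in)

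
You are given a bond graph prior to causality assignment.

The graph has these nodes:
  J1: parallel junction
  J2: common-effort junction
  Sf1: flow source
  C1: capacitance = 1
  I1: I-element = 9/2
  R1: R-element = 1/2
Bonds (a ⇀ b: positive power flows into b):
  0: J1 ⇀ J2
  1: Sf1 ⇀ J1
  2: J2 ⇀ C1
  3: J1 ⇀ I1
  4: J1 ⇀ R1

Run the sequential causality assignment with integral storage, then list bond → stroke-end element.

β0 stroke→J1
β1 stroke→Sf1
β2 stroke→J2
β3 stroke→I1
β4 stroke→R1

bond 1 stroke at Sf1  (source Sf1 imposes f)
bond 2 stroke at J2  (prefer integral on C1)
bond 0 stroke at J1  (common-e at J2 fixed by 2)
bond 3 stroke at I1  (0-jn J1 has e-setter on 0)
bond 4 stroke at R1  (0-jn J1 has e-setter on 0)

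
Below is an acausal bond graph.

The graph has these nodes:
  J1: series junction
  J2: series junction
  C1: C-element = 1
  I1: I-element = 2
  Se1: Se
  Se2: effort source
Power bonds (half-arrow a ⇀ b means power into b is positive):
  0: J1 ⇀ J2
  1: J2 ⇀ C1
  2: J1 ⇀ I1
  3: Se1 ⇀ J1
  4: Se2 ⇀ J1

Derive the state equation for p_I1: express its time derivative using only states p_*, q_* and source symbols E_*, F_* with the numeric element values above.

bond 3 stroke at J1  (Se1: effort source, stroke at far end)
bond 4 stroke at J1  (Se2: effort source, stroke at far end)
bond 1 stroke at J2  (prefer integral on C1)
bond 0 stroke at J1  (J2 needs exactly one f-in)
bond 2 stroke at I1  (closing 1-jn rule on J1)

dp_I1/dt = E_Se1 + E_Se2 - q_C1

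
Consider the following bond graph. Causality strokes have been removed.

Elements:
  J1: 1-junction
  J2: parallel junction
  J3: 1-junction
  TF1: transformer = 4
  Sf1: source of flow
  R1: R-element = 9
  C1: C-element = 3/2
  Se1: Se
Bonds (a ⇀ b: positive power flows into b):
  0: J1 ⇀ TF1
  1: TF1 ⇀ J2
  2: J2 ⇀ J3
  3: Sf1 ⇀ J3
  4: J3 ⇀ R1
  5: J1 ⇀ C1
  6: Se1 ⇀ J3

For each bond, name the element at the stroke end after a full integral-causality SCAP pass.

β3 →Sf1  (Sf1 (Sf) sets flow on bond)
β6 →J3  (Se1 fixes effort; stroke away)
β2 →J3  (1-jn J3 has f-setter on 3)
β4 →J3  (J3 flow already set via bond 3)
β1 →J2  (only one effort-in slot at J2)
β0 →TF1  (TF1 one-in-one-out from 1)
β5 →J1  (1-jn J1 has f-setter on 0)

b0 stroke→TF1
b1 stroke→J2
b2 stroke→J3
b3 stroke→Sf1
b4 stroke→J3
b5 stroke→J1
b6 stroke→J3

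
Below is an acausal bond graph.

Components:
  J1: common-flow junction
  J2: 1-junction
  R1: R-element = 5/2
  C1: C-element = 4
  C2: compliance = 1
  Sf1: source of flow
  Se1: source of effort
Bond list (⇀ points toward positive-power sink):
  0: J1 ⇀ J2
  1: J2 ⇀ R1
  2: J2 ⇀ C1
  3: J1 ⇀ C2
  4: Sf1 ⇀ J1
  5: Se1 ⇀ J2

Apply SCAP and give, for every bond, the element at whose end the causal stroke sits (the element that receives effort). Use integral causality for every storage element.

bond 4 stroke→Sf1  (source Sf1 imposes f)
bond 5 stroke→J2  (Se1: effort source, stroke at far end)
bond 0 stroke→J1  (J1: bond 4 brought flow, rest push out)
bond 3 stroke→J1  (J1: bond 4 brought flow, rest push out)
bond 1 stroke→J2  (J2 flow already set via bond 0)
bond 2 stroke→J2  (common-f at J2 fixed by 0)

bond 0 →J1
bond 1 →J2
bond 2 →J2
bond 3 →J1
bond 4 →Sf1
bond 5 →J2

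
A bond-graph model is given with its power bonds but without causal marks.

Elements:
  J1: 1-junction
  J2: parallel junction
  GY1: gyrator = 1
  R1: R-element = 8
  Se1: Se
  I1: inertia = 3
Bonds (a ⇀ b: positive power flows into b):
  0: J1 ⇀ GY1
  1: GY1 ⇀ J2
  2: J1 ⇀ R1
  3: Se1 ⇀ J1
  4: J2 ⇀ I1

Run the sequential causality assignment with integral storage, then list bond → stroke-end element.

β3 stroke→J1  (Se1: effort source, stroke at far end)
β4 stroke→I1  (I1: I, integral causality)
β1 stroke→J2  (J2: last free bond brings effort in)
β0 stroke→J1  (GY1: gyrator matches bond 1)
β2 stroke→R1  (J1: last free bond brings flow in)

bond 0 stroke at J1
bond 1 stroke at J2
bond 2 stroke at R1
bond 3 stroke at J1
bond 4 stroke at I1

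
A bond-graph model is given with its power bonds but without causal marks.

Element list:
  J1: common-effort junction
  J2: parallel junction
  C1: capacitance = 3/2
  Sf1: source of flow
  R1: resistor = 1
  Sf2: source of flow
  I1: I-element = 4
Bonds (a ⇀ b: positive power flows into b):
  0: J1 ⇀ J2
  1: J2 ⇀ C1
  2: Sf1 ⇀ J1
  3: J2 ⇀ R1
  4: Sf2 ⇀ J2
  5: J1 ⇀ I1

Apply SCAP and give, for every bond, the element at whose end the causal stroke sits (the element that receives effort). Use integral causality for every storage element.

bond 2 →Sf1  (Sf1 fixes flow; stroke at Sf1)
bond 4 →Sf2  (Sf2: flow source, stroke at near end)
bond 1 →J2  (C1 integral (e out))
bond 0 →J1  (J2 effort already set via bond 1)
bond 3 →R1  (J2 effort already set via bond 1)
bond 5 →I1  (J1 effort already set via bond 0)

β0 |J1
β1 |J2
β2 |Sf1
β3 |R1
β4 |Sf2
β5 |I1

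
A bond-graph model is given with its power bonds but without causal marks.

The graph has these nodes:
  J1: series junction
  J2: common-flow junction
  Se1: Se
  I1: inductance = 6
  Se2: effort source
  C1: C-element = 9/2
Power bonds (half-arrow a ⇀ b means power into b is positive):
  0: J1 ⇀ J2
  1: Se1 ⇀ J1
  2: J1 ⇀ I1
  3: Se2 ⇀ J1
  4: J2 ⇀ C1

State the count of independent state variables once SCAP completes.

2  (C1, I1 all integral)

#1 |J1  (Se1 fixes effort; stroke away)
#3 |J1  (Se2 fixes effort; stroke away)
#2 |I1  (prefer integral on I1)
#0 |J1  (1-jn J1 has f-setter on 2)
#4 |J2  (1-jn J2 has f-setter on 0)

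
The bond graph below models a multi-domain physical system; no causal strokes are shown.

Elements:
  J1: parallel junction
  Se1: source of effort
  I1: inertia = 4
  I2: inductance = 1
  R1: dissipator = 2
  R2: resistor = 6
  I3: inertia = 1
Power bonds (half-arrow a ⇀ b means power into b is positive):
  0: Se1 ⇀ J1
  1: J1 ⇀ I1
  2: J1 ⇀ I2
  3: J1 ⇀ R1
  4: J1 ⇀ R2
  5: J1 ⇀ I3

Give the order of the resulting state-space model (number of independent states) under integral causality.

bond 0 stroke at J1  (Se1: effort source, stroke at far end)
bond 1 stroke at I1  (J1: bond 0 brought effort, rest push out)
bond 2 stroke at I2  (common-e at J1 fixed by 0)
bond 3 stroke at R1  (J1 effort already set via bond 0)
bond 4 stroke at R2  (0-jn J1 has e-setter on 0)
bond 5 stroke at I3  (common-e at J1 fixed by 0)

3  (I1, I2, I3 all integral)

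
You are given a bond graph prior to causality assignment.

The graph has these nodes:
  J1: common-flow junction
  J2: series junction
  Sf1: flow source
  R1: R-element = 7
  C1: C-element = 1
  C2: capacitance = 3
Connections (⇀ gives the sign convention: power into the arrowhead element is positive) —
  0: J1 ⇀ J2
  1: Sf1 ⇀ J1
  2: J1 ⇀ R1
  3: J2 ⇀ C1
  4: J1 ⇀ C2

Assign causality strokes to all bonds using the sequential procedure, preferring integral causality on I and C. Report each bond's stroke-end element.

b0 stroke at J1
b1 stroke at Sf1
b2 stroke at J1
b3 stroke at J2
b4 stroke at J1

b1 →Sf1  (source Sf1 imposes f)
b0 →J1  (J1: bond 1 brought flow, rest push out)
b2 →J1  (1-jn J1 has f-setter on 1)
b4 →J1  (1-jn J1 has f-setter on 1)
b3 →J2  (J2 flow already set via bond 0)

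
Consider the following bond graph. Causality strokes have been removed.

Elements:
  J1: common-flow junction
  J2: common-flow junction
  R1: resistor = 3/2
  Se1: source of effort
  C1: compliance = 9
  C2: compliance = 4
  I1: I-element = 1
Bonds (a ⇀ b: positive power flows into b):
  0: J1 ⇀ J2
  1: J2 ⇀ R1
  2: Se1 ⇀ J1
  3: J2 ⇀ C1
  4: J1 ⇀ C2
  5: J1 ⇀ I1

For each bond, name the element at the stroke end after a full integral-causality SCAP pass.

#0 |J1
#1 |J2
#2 |J1
#3 |J2
#4 |J1
#5 |I1

bond 2 stroke→J1  (Se1 (Se) sets effort on bond)
bond 3 stroke→J2  (C1: C, integral causality)
bond 4 stroke→J1  (C2 integral (e out))
bond 5 stroke→I1  (I1: I, integral causality)
bond 0 stroke→J1  (J1 flow already set via bond 5)
bond 1 stroke→J2  (J2: bond 0 brought flow, rest push out)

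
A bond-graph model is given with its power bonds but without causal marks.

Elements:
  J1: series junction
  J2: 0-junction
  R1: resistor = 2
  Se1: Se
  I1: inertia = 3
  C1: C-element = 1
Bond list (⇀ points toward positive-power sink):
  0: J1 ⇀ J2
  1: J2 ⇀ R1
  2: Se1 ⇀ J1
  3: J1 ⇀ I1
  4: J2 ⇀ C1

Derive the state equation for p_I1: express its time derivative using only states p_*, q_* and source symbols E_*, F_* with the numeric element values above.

β2 →J1  (source Se1 imposes e)
β3 →I1  (I1: I, integral causality)
β0 →J1  (1-jn J1 has f-setter on 3)
β4 →J2  (C1 integral (e out))
β1 →R1  (J2: bond 4 brought effort, rest push out)

dp_I1/dt = E_Se1 - q_C1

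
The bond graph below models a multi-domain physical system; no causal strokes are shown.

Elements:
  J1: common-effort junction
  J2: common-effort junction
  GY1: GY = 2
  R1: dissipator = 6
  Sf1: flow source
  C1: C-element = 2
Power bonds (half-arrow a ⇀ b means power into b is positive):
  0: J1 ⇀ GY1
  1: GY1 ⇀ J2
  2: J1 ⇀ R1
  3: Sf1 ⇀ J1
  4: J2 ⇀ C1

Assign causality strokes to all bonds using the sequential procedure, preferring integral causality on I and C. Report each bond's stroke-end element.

bond 0 |GY1
bond 1 |GY1
bond 2 |J1
bond 3 |Sf1
bond 4 |J2

β3 |Sf1  (Sf1 (Sf) sets flow on bond)
β4 |J2  (C1: C, integral causality)
β1 |GY1  (J2 effort already set via bond 4)
β0 |GY1  (GY GY1: same side as bond 1)
β2 |J1  (only one effort-in slot at J1)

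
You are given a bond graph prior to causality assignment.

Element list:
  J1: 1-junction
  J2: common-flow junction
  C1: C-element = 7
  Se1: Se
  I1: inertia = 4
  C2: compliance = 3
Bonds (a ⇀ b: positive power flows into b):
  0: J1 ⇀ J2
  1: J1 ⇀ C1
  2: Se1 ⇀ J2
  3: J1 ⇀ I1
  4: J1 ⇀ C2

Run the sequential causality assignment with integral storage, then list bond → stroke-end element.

bond 0 stroke at J1
bond 1 stroke at J1
bond 2 stroke at J2
bond 3 stroke at I1
bond 4 stroke at J1

#2 stroke→J2  (source Se1 imposes e)
#0 stroke→J1  (J2 needs exactly one f-in)
#1 stroke→J1  (C1: C, integral causality)
#3 stroke→I1  (I1: I, integral causality)
#4 stroke→J1  (J1: bond 3 brought flow, rest push out)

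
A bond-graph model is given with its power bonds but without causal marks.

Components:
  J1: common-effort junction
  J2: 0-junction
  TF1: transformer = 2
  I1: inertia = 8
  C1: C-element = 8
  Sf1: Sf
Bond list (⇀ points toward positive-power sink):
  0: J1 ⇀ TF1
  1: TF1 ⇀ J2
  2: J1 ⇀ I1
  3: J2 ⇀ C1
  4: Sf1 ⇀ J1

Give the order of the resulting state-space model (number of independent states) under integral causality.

2  (C1, I1 all integral)

b4 stroke→Sf1  (Sf1 (Sf) sets flow on bond)
b2 stroke→I1  (I1: I, integral causality)
b0 stroke→J1  (closing 0-jn rule on J1)
b1 stroke→TF1  (through TF1, causality passes straight; one stroke at TF1)
b3 stroke→J2  (J2 needs exactly one e-in)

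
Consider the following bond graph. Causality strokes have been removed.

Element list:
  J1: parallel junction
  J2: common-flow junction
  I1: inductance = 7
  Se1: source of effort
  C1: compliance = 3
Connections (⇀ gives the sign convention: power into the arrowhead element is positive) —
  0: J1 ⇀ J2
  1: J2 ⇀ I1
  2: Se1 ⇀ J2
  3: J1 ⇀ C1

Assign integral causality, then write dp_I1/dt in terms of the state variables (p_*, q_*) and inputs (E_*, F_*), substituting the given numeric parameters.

dp_I1/dt = E_Se1 + q_C1/3

#2 stroke→J2  (Se1: effort source, stroke at far end)
#1 stroke→I1  (I1 outputs flow p/I1)
#0 stroke→J2  (1-jn J2 has f-setter on 1)
#3 stroke→J1  (J1: last free bond brings effort in)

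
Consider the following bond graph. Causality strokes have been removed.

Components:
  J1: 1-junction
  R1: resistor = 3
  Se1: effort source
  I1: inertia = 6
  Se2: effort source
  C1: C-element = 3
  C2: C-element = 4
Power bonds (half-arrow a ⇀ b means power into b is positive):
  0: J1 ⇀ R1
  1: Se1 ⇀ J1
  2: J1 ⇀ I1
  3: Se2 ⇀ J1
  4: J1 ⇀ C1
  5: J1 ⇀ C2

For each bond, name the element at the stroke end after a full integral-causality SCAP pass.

#0 →J1
#1 →J1
#2 →I1
#3 →J1
#4 →J1
#5 →J1

bond 1 |J1  (Se1 fixes effort; stroke away)
bond 3 |J1  (Se2 fixes effort; stroke away)
bond 2 |I1  (I1 outputs flow p/I1)
bond 0 |J1  (J1 flow already set via bond 2)
bond 4 |J1  (common-f at J1 fixed by 2)
bond 5 |J1  (1-jn J1 has f-setter on 2)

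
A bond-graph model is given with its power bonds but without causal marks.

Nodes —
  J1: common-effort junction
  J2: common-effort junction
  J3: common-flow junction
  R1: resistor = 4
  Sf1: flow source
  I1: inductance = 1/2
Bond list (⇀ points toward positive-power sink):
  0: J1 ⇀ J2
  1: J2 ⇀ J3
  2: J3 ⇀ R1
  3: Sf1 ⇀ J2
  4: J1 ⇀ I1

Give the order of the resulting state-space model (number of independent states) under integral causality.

1  (I1 all integral)

bond 3 →Sf1  (Sf1 (Sf) sets flow on bond)
bond 4 →I1  (I1 outputs flow p/I1)
bond 0 →J1  (J1: last free bond brings effort in)
bond 1 →J2  (J2 needs exactly one e-in)
bond 2 →J3  (J3 flow already set via bond 1)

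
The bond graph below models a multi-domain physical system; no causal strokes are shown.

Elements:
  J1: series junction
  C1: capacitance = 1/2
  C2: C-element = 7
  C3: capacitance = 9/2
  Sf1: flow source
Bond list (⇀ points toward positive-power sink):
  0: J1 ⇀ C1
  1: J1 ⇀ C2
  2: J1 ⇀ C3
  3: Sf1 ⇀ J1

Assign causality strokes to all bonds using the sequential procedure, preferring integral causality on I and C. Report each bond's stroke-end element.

β0 →J1
β1 →J1
β2 →J1
β3 →Sf1

#3 |Sf1  (source Sf1 imposes f)
#0 |J1  (common-f at J1 fixed by 3)
#1 |J1  (1-jn J1 has f-setter on 3)
#2 |J1  (1-jn J1 has f-setter on 3)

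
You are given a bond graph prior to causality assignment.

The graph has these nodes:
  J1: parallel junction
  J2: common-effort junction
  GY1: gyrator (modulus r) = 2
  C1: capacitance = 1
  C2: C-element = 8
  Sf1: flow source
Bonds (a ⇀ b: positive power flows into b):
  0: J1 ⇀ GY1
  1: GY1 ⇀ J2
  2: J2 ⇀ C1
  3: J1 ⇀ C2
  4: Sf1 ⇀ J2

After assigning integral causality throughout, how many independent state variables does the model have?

2  (C1, C2 all integral)

bond 4 →Sf1  (Sf1: flow source, stroke at near end)
bond 2 →J2  (C1 outputs effort q/C1)
bond 1 →GY1  (J2: bond 2 brought effort, rest push out)
bond 0 →GY1  (GY1 both-in/both-out from 1)
bond 3 →J1  (only one effort-in slot at J1)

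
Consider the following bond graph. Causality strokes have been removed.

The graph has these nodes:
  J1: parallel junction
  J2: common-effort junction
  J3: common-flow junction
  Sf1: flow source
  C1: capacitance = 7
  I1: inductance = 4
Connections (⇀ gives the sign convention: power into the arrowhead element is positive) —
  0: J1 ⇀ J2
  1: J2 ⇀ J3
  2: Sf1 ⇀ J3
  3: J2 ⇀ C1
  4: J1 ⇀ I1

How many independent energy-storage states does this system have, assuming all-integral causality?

#2 |Sf1  (Sf1 (Sf) sets flow on bond)
#1 |J3  (J3: bond 2 brought flow, rest push out)
#3 |J2  (C1 integral (e out))
#0 |J1  (0-jn J2 has e-setter on 3)
#4 |I1  (common-e at J1 fixed by 0)

2  (C1, I1 all integral)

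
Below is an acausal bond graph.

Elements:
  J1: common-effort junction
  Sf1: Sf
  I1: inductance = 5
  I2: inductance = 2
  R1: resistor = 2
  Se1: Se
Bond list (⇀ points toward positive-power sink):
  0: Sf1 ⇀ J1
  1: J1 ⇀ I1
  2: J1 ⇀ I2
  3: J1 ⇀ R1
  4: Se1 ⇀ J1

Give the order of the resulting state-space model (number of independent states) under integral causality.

2  (I1, I2 all integral)

β0 →Sf1  (Sf1 (Sf) sets flow on bond)
β4 →J1  (Se1 (Se) sets effort on bond)
β1 →I1  (J1 effort already set via bond 4)
β2 →I2  (common-e at J1 fixed by 4)
β3 →R1  (0-jn J1 has e-setter on 4)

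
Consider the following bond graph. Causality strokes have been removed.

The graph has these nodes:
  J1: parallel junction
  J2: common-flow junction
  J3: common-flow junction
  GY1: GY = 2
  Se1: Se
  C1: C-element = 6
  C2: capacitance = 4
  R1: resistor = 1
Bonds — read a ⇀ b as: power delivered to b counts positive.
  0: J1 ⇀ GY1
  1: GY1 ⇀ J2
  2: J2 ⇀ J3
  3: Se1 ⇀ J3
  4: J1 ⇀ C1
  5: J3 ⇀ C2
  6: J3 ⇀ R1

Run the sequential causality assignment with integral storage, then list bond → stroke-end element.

β3 |J3  (Se1 fixes effort; stroke away)
β4 |J1  (C1 outputs effort q/C1)
β0 |GY1  (J1 effort already set via bond 4)
β1 |GY1  (GY1 both-in/both-out from 0)
β2 |J2  (common-f at J2 fixed by 1)
β5 |J3  (J3: bond 2 brought flow, rest push out)
β6 |J3  (common-f at J3 fixed by 2)

b0 stroke at GY1
b1 stroke at GY1
b2 stroke at J2
b3 stroke at J3
b4 stroke at J1
b5 stroke at J3
b6 stroke at J3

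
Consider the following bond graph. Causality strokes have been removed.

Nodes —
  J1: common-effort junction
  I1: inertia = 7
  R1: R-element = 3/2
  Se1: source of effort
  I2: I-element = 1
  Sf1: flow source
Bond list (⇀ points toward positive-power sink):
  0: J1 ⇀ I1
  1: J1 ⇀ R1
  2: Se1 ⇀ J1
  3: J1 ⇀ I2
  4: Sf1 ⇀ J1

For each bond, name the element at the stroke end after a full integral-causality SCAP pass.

b0 stroke→I1
b1 stroke→R1
b2 stroke→J1
b3 stroke→I2
b4 stroke→Sf1

β2 |J1  (Se1 fixes effort; stroke away)
β4 |Sf1  (source Sf1 imposes f)
β0 |I1  (J1 effort already set via bond 2)
β1 |R1  (J1 effort already set via bond 2)
β3 |I2  (0-jn J1 has e-setter on 2)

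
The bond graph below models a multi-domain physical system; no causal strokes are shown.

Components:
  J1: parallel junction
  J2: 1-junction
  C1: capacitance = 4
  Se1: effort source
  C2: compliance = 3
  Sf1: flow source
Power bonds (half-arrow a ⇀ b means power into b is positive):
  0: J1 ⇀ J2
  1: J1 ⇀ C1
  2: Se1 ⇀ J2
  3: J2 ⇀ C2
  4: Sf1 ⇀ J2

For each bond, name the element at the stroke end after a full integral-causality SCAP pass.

β0 stroke→J2
β1 stroke→J1
β2 stroke→J2
β3 stroke→J2
β4 stroke→Sf1

β2 →J2  (source Se1 imposes e)
β4 →Sf1  (Sf1: flow source, stroke at near end)
β0 →J2  (J2: bond 4 brought flow, rest push out)
β3 →J2  (J2: bond 4 brought flow, rest push out)
β1 →J1  (only one effort-in slot at J1)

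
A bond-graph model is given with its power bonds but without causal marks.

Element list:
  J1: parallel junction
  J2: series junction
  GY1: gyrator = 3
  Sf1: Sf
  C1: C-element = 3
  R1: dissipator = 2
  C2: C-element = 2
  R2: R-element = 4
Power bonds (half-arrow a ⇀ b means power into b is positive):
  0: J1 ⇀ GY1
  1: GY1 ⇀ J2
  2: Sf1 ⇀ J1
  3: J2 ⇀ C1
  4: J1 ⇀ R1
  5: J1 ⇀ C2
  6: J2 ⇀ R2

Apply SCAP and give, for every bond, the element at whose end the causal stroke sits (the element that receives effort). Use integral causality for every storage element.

b0 stroke→GY1
b1 stroke→GY1
b2 stroke→Sf1
b3 stroke→J2
b4 stroke→R1
b5 stroke→J1
b6 stroke→J2

b2 stroke→Sf1  (Sf1 fixes flow; stroke at Sf1)
b3 stroke→J2  (prefer integral on C1)
b5 stroke→J1  (C2 outputs effort q/C2)
b0 stroke→GY1  (common-e at J1 fixed by 5)
b4 stroke→R1  (common-e at J1 fixed by 5)
b1 stroke→GY1  (through GY1, causality inverts; strokes same side of GY1)
b6 stroke→J2  (J2: bond 1 brought flow, rest push out)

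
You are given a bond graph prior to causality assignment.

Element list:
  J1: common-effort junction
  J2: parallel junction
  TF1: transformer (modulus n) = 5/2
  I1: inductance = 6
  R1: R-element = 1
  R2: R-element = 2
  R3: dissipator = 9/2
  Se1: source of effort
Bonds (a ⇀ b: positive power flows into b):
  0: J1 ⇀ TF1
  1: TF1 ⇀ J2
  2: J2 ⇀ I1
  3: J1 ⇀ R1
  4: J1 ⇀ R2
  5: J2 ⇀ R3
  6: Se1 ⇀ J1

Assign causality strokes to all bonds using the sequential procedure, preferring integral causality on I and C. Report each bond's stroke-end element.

#6 stroke at J1  (Se1: effort source, stroke at far end)
#0 stroke at TF1  (common-e at J1 fixed by 6)
#3 stroke at R1  (J1 effort already set via bond 6)
#4 stroke at R2  (common-e at J1 fixed by 6)
#1 stroke at J2  (through TF1, causality passes straight; one stroke at TF1)
#2 stroke at I1  (J2: bond 1 brought effort, rest push out)
#5 stroke at R3  (J2 effort already set via bond 1)

bond 0 stroke at TF1
bond 1 stroke at J2
bond 2 stroke at I1
bond 3 stroke at R1
bond 4 stroke at R2
bond 5 stroke at R3
bond 6 stroke at J1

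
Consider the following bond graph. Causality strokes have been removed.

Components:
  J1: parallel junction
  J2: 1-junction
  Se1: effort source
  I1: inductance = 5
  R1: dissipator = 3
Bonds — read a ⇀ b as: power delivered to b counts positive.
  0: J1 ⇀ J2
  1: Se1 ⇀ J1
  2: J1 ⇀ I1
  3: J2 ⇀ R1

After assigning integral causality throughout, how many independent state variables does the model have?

1  (I1 all integral)

β1 |J1  (Se1 (Se) sets effort on bond)
β0 |J2  (J1 effort already set via bond 1)
β2 |I1  (0-jn J1 has e-setter on 1)
β3 |R1  (J2 needs exactly one f-in)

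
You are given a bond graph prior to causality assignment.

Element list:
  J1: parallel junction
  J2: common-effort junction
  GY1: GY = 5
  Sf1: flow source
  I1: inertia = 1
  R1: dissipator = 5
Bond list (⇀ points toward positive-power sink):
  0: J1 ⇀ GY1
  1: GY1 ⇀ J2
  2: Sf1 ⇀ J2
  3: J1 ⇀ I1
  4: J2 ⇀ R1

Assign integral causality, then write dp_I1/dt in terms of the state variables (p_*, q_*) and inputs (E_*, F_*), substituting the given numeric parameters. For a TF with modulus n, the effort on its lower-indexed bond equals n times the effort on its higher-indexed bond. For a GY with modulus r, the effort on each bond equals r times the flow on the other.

bond 2 →Sf1  (Sf1: flow source, stroke at near end)
bond 3 →I1  (I1: I, integral causality)
bond 0 →J1  (J1: last free bond brings effort in)
bond 1 →J2  (GY1: gyrator matches bond 0)
bond 4 →R1  (J2 effort already set via bond 1)

dp_I1/dt = -5*F_Sf1 - 5*p_I1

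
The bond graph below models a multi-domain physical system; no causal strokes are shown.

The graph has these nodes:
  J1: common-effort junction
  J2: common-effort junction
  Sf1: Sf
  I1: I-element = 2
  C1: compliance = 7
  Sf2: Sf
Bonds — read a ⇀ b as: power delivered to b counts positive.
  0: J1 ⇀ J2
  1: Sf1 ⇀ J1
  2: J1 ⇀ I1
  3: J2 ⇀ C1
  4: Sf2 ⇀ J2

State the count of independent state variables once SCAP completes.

2  (C1, I1 all integral)

bond 1 |Sf1  (Sf1 fixes flow; stroke at Sf1)
bond 4 |Sf2  (Sf2 fixes flow; stroke at Sf2)
bond 2 |I1  (I1: I, integral causality)
bond 0 |J1  (only one effort-in slot at J1)
bond 3 |J2  (closing 0-jn rule on J2)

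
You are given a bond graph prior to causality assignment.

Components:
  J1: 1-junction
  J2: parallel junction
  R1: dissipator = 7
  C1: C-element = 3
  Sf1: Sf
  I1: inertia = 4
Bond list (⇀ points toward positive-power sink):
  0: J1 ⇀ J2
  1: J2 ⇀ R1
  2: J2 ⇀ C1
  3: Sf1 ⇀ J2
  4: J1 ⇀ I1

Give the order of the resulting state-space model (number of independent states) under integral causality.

#3 stroke→Sf1  (Sf1 fixes flow; stroke at Sf1)
#2 stroke→J2  (prefer integral on C1)
#0 stroke→J1  (J2 effort already set via bond 2)
#1 stroke→R1  (J2: bond 2 brought effort, rest push out)
#4 stroke→I1  (only one flow-in slot at J1)

2  (C1, I1 all integral)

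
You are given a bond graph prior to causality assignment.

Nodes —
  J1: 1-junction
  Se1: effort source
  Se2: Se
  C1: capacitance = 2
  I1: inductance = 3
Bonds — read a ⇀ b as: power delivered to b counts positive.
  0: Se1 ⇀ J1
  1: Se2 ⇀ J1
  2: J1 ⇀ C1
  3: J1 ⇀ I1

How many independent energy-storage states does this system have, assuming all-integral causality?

2  (C1, I1 all integral)

#0 stroke at J1  (Se1 fixes effort; stroke away)
#1 stroke at J1  (source Se2 imposes e)
#2 stroke at J1  (C1: C, integral causality)
#3 stroke at I1  (only one flow-in slot at J1)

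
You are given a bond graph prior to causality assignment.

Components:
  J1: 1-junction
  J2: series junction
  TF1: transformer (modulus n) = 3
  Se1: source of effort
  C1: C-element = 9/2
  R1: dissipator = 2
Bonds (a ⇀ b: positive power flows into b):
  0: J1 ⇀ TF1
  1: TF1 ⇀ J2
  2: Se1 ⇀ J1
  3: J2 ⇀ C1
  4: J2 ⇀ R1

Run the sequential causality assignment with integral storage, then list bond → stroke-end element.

#0 |TF1
#1 |J2
#2 |J1
#3 |J2
#4 |R1

b2 →J1  (source Se1 imposes e)
b0 →TF1  (J1 needs exactly one f-in)
b1 →J2  (through TF1, causality passes straight; one stroke at TF1)
b3 →J2  (C1 integral (e out))
b4 →R1  (J2 needs exactly one f-in)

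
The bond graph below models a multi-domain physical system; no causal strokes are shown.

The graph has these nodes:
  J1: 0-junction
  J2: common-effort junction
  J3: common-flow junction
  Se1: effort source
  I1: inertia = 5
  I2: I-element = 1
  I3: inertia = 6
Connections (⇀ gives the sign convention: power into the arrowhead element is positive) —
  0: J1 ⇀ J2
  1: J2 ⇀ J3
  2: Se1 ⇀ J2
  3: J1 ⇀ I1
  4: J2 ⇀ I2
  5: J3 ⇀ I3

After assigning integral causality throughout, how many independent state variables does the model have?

3  (I1, I2, I3 all integral)

b2 stroke at J2  (Se1: effort source, stroke at far end)
b0 stroke at J1  (J2 effort already set via bond 2)
b1 stroke at J3  (0-jn J2 has e-setter on 2)
b4 stroke at I2  (common-e at J2 fixed by 2)
b5 stroke at I3  (closing 1-jn rule on J3)
b3 stroke at I1  (J1: bond 0 brought effort, rest push out)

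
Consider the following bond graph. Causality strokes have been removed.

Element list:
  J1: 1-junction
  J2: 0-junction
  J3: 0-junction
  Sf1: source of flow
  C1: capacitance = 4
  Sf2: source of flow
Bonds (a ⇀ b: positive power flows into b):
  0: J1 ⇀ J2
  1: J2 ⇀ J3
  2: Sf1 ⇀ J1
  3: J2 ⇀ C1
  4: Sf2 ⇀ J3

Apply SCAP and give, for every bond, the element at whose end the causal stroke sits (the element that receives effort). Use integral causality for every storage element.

b2 stroke→Sf1  (Sf1 (Sf) sets flow on bond)
b4 stroke→Sf2  (source Sf2 imposes f)
b0 stroke→J1  (J1 flow already set via bond 2)
b1 stroke→J3  (J3: last free bond brings effort in)
b3 stroke→J2  (J2 needs exactly one e-in)

#0 |J1
#1 |J3
#2 |Sf1
#3 |J2
#4 |Sf2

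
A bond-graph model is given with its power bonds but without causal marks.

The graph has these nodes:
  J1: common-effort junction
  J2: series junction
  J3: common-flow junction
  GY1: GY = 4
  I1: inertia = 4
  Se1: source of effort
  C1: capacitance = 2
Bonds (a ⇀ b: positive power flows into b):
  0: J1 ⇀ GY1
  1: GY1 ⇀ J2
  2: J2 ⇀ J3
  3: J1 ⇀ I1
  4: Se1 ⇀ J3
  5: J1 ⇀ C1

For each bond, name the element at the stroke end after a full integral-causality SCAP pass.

b4 →J3  (Se1: effort source, stroke at far end)
b2 →J2  (J3 needs exactly one f-in)
b1 →GY1  (J2: last free bond brings flow in)
b0 →GY1  (GY1: gyrator matches bond 1)
b3 →I1  (prefer integral on I1)
b5 →J1  (J1: last free bond brings effort in)

b0 stroke at GY1
b1 stroke at GY1
b2 stroke at J2
b3 stroke at I1
b4 stroke at J3
b5 stroke at J1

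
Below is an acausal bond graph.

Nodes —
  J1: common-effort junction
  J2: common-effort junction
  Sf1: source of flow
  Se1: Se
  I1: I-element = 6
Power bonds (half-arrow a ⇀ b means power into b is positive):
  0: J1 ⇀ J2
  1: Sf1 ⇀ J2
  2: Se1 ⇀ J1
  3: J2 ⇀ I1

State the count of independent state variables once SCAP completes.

1  (I1 all integral)

β1 →Sf1  (Sf1 (Sf) sets flow on bond)
β2 →J1  (Se1: effort source, stroke at far end)
β0 →J2  (J1 effort already set via bond 2)
β3 →I1  (J2 effort already set via bond 0)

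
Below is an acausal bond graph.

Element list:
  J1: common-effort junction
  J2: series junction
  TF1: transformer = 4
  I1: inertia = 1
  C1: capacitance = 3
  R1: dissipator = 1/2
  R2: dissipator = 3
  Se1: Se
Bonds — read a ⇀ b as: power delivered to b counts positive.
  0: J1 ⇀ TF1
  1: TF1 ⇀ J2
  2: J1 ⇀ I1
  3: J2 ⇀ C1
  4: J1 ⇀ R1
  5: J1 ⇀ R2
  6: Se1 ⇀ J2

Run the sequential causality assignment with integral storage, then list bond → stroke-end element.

#6 →J2  (Se1 (Se) sets effort on bond)
#2 →I1  (prefer integral on I1)
#3 →J2  (C1: C, integral causality)
#1 →TF1  (closing 1-jn rule on J2)
#0 →J1  (TF1: transformer flips bond 1)
#4 →R1  (0-jn J1 has e-setter on 0)
#5 →R2  (J1: bond 0 brought effort, rest push out)

b0 →J1
b1 →TF1
b2 →I1
b3 →J2
b4 →R1
b5 →R2
b6 →J2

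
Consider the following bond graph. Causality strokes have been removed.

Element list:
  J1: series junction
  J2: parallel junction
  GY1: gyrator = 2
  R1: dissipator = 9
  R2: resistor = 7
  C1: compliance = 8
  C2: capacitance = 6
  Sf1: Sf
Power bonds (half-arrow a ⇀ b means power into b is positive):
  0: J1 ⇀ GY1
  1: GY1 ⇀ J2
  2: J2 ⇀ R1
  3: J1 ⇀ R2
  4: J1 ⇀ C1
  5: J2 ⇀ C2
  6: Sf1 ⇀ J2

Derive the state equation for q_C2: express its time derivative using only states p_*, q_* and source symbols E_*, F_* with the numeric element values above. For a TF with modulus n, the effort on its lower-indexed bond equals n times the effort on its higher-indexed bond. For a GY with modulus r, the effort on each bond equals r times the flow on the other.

β6 stroke→Sf1  (Sf1 (Sf) sets flow on bond)
β4 stroke→J1  (prefer integral on C1)
β5 stroke→J2  (prefer integral on C2)
β1 stroke→GY1  (J2: bond 5 brought effort, rest push out)
β2 stroke→R1  (J2: bond 5 brought effort, rest push out)
β0 stroke→GY1  (through GY1, causality inverts; strokes same side of GY1)
β3 stroke→J1  (J1 flow already set via bond 0)

dq_C2/dt = F_Sf1 - q_C1/16 - 67*q_C2/216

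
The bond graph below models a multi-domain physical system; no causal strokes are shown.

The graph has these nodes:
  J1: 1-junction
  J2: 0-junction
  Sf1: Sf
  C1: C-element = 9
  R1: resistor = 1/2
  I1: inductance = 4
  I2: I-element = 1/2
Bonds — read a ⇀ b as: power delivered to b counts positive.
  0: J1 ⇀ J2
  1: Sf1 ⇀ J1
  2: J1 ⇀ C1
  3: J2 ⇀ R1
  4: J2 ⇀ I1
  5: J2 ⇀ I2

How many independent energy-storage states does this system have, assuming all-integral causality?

bond 1 stroke at Sf1  (Sf1 fixes flow; stroke at Sf1)
bond 0 stroke at J1  (common-f at J1 fixed by 1)
bond 2 stroke at J1  (J1 flow already set via bond 1)
bond 4 stroke at I1  (I1 outputs flow p/I1)
bond 5 stroke at I2  (I2 outputs flow p/I2)
bond 3 stroke at J2  (closing 0-jn rule on J2)

3  (C1, I1, I2 all integral)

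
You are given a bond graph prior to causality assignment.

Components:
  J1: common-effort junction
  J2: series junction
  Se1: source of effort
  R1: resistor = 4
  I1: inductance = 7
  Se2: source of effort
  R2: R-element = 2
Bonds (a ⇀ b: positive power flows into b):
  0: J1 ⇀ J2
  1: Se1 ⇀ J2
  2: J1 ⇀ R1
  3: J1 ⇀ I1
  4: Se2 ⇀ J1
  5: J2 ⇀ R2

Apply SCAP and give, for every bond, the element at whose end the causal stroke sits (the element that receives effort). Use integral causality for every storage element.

b1 →J2  (source Se1 imposes e)
b4 →J1  (source Se2 imposes e)
b0 →J2  (0-jn J1 has e-setter on 4)
b2 →R1  (J1 effort already set via bond 4)
b3 →I1  (0-jn J1 has e-setter on 4)
b5 →R2  (J2 needs exactly one f-in)

b0 stroke→J2
b1 stroke→J2
b2 stroke→R1
b3 stroke→I1
b4 stroke→J1
b5 stroke→R2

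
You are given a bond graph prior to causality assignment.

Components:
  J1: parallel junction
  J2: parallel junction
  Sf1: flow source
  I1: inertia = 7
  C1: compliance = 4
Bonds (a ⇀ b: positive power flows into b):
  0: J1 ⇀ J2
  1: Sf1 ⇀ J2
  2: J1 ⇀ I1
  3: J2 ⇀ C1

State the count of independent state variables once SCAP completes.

β1 |Sf1  (Sf1 fixes flow; stroke at Sf1)
β2 |I1  (I1 outputs flow p/I1)
β0 |J1  (only one effort-in slot at J1)
β3 |J2  (closing 0-jn rule on J2)

2  (C1, I1 all integral)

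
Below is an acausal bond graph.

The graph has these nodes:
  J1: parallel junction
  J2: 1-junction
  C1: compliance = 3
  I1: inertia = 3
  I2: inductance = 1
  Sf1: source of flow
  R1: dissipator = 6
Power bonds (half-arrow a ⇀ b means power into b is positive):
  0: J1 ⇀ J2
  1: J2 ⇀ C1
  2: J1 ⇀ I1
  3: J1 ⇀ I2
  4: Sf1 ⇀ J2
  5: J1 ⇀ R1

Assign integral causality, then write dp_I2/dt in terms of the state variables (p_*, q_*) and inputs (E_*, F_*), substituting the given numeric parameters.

bond 4 stroke at Sf1  (source Sf1 imposes f)
bond 0 stroke at J2  (J2: bond 4 brought flow, rest push out)
bond 1 stroke at J2  (1-jn J2 has f-setter on 4)
bond 2 stroke at I1  (I1 outputs flow p/I1)
bond 3 stroke at I2  (prefer integral on I2)
bond 5 stroke at J1  (only one effort-in slot at J1)

dp_I2/dt = -6*F_Sf1 - 2*p_I1 - 6*p_I2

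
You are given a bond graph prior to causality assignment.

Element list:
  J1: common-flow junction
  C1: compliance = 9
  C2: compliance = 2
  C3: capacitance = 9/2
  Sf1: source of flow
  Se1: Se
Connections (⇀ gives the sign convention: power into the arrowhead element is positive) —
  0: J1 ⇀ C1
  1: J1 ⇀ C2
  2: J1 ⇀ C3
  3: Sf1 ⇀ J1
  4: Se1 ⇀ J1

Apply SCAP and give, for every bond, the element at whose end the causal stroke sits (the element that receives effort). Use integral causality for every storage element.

bond 3 |Sf1  (source Sf1 imposes f)
bond 4 |J1  (source Se1 imposes e)
bond 0 |J1  (1-jn J1 has f-setter on 3)
bond 1 |J1  (J1: bond 3 brought flow, rest push out)
bond 2 |J1  (J1 flow already set via bond 3)

b0 stroke→J1
b1 stroke→J1
b2 stroke→J1
b3 stroke→Sf1
b4 stroke→J1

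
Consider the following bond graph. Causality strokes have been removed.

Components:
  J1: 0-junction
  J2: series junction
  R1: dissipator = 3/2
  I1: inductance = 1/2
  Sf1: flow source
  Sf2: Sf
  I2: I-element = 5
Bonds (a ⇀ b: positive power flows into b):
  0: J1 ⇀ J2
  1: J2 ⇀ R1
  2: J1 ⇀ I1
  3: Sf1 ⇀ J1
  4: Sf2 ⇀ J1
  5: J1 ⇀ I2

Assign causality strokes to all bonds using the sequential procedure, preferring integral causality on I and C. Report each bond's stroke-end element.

b0 stroke→J1
b1 stroke→J2
b2 stroke→I1
b3 stroke→Sf1
b4 stroke→Sf2
b5 stroke→I2

#3 stroke at Sf1  (source Sf1 imposes f)
#4 stroke at Sf2  (source Sf2 imposes f)
#2 stroke at I1  (prefer integral on I1)
#5 stroke at I2  (I2: I, integral causality)
#0 stroke at J1  (J1 needs exactly one e-in)
#1 stroke at J2  (common-f at J2 fixed by 0)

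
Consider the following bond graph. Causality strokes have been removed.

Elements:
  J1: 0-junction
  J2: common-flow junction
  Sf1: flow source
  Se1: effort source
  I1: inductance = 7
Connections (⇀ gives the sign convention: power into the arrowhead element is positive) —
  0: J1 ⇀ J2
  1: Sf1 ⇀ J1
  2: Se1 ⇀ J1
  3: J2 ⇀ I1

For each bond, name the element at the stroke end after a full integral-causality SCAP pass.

bond 0 stroke at J2
bond 1 stroke at Sf1
bond 2 stroke at J1
bond 3 stroke at I1

bond 1 stroke→Sf1  (Sf1 fixes flow; stroke at Sf1)
bond 2 stroke→J1  (Se1: effort source, stroke at far end)
bond 0 stroke→J2  (0-jn J1 has e-setter on 2)
bond 3 stroke→I1  (only one flow-in slot at J2)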